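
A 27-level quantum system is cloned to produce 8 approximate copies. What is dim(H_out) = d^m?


Output space = H^(tensor 8) where dim(H) = 27
dim = 27^8
= 729 (after 2 factors)
= 19683 (after 3 factors)
= 531441 (after 4 factors)
= 14348907 (after 5 factors)
= 387420489 (after 6 factors)
= 10460353203 (after 7 factors)
= 282429536481 (after 8 factors)
= 282429536481

282429536481


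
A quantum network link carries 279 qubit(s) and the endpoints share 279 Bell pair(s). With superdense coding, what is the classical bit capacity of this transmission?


Superdense coding allows 2 classical bits per shared entangled pair.
279 pair(s) -> 2 * 279 = 558 classical bits

558


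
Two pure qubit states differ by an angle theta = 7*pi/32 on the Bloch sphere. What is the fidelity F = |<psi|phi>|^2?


For states separated by angle theta on Bloch sphere:
F = cos^2(theta/2)
theta = 7*pi/32 = 0.6872
theta/2 = 0.3436
cos(theta/2) = 0.9415
F = 0.8865

0.8865


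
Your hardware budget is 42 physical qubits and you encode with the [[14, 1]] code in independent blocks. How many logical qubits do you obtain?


Each code block uses 14 physical qubits for 1 logical qubit(s).
Number of complete blocks = floor(42 / 14) = 3
Logical qubits = 3 * 1
= 3

3


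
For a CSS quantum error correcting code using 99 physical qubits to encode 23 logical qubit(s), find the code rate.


Code rate R = k/n
= 23/99
= 0.2323

0.2323


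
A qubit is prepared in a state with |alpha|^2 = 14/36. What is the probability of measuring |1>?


|alpha|^2 = 14/36 = 0.3889
|beta|^2 = 1 - 14/36 = 22/36 = 0.6111
P(|1>) = |beta|^2 = 0.6111

0.6111


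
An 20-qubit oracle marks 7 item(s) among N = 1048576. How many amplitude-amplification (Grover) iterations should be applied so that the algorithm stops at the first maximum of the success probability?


After j Grover iterations the success probability is P(j) = sin^2((2j+1)*theta), where sin(theta) = sqrt(k/N).
N = 2^20 = 1048576, k = 7
sin(theta) = sqrt(k/N) = 0.002583741515
theta = arcsin(sqrt(k/N)) = 0.002583744389 rad
P(j) reaches its first maximum when (2j+1)*theta is as close as possible to pi/2, i.e. j = round(pi/(4*theta) - 1/2).
pi/(4*theta) - 1/2 = 303.4767
(For comparison, the common estimate pi/4 * sqrt(N/k) = 303.9771; the exact maximiser is used here.)
Optimal iterations = 303

303


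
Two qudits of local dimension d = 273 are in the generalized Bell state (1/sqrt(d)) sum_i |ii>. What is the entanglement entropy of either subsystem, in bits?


For a maximally entangled state in d x d:
S = log2(d) = log2(273)
= 8.0928

8.0928


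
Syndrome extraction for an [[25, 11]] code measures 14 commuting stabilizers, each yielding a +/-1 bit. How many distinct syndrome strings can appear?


Each stabilizer generator gives a binary (+1 or -1) measurement outcome.
With 14 independent generators:
Total syndromes = 2^14
= 16384

16384


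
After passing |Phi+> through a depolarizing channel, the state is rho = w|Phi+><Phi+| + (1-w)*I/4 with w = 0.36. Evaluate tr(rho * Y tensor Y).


|Phi+> = (|00> + |11>)/sqrt(2)
For the pure Bell state, <Y_A Y_B> = -1 (Bell-state Pauli correlator).
The maximally-mixed part I/4 has tr(I/4 * P tensor P) = 0 for any traceless Pauli P.
So <Y_A Y_B>_rho = w * (-1) + (1 - w) * 0
= 0.36 * (-1)
= -0.3600

-0.3600


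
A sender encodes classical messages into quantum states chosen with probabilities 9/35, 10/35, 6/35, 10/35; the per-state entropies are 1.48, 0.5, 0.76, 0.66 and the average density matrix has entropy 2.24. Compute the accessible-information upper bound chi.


chi = S(rho) - sum_i p_i * S(rho_i)
Weighted entropy = 9/35 * 1.48 + 10/35 * 0.5 + 6/35 * 0.76 + 10/35 * 0.66
= 0.8423
chi = 2.24 - 0.8423
= 1.3977

1.3977


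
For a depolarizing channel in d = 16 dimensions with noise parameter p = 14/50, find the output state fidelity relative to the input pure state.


F = (1-p) + p/d
= (1 - 0.2800) + 0.2800/16
= 0.7200 + 0.0175
= 0.7375

0.7375


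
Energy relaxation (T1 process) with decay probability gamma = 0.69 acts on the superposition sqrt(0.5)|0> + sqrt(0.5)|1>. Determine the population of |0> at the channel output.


For amplitude damping with parameter gamma on state sqrt(a)|0> + sqrt(b)|1>:
alpha^2 = 0.5, beta^2 = 0.5
P(|0>) = alpha^2 + gamma * beta^2
= 0.5 + 0.69 * 0.5
= 0.5 + 0.3450
= 0.8450

0.8450


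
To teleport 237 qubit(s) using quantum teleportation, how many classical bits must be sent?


Quantum teleportation requires 2 classical bits per qubit teleported.
237 qubit(s) -> 2 * 237 = 474 classical bits

474


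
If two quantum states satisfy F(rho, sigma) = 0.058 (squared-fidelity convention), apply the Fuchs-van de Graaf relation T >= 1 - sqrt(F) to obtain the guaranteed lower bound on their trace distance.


Fuchs-van de Graaf (squared-fidelity convention): 1 - sqrt(F) <= T <= sqrt(1 - F).
Lower bound: T >= 1 - sqrt(F)
sqrt(F) = sqrt(0.058) = 0.2408
T >= 1 - 0.2408
T >= 0.7592

0.7592


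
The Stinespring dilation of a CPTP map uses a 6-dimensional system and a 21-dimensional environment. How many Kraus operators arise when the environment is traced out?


Tracing out the environment in an orthonormal basis {|i>_E} gives Kraus operators K_i = <i|_E U |0>_E.
Number of Kraus operators = dim(H_env) = d_env
= 21

21


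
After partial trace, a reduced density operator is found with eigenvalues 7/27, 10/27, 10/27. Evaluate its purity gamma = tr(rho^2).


tr(rho^2) = sum of eigenvalues squared
= (7/27)^2 + (10/27)^2 + (10/27)^2
= (49 + 100 + 100) / 729
= 249/729
= 0.3416

0.3416


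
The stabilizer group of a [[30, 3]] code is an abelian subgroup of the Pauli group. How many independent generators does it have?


For an [[n,k]] stabilizer code:
Number of stabilizer generators = n - k
= 30 - 3
= 27

27


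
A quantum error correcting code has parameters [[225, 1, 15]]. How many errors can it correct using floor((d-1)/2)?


Code parameters: [[225, 1, 15]], distance d = 15.
Number of correctable errors = floor((d-1)/2)
= floor((15 - 1)/2)
= floor(14/2)
= 7

7


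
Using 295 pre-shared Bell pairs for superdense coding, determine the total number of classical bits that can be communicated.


Superdense coding allows 2 classical bits per shared entangled pair.
295 pair(s) -> 2 * 295 = 590 classical bits

590


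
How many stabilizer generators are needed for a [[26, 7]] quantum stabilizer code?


For an [[n,k]] stabilizer code:
Number of stabilizer generators = n - k
= 26 - 7
= 19

19


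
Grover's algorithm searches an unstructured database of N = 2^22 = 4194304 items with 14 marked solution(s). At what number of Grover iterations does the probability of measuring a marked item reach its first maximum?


After j Grover iterations the success probability is P(j) = sin^2((2j+1)*theta), where sin(theta) = sqrt(k/N).
N = 2^22 = 4194304, k = 14
sin(theta) = sqrt(k/N) = 0.001826981146
theta = arcsin(sqrt(k/N)) = 0.001826982162 rad
P(j) reaches its first maximum when (2j+1)*theta is as close as possible to pi/2, i.e. j = round(pi/(4*theta) - 1/2).
pi/(4*theta) - 1/2 = 429.3882
(For comparison, the common estimate pi/4 * sqrt(N/k) = 429.8885; the exact maximiser is used here.)
Optimal iterations = 429

429


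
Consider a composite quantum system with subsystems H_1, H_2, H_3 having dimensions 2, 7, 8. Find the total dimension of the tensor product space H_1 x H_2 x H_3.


dim(H_1 x H_2 x H_3) = 2 * 7 * 8
= 14 * 8
= 112

112


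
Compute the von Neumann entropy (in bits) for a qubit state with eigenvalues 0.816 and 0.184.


S = -p*log2(p) - (1-p)*log2(1-p)
p = 0.8160, 1-p = 0.1840
= -0.8160 * log2(0.8160) - 0.1840 * log2(0.1840)
= -(-0.2394) - (-0.4494)
= 0.6887

0.6887


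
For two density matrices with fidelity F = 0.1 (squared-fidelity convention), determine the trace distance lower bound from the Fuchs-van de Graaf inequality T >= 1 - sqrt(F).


Fuchs-van de Graaf (squared-fidelity convention): 1 - sqrt(F) <= T <= sqrt(1 - F).
Lower bound: T >= 1 - sqrt(F)
sqrt(F) = sqrt(0.1) = 0.3162
T >= 1 - 0.3162
T >= 0.6838

0.6838


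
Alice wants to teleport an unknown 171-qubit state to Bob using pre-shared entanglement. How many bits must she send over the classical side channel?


Quantum teleportation requires 2 classical bits per qubit teleported.
171 qubit(s) -> 2 * 171 = 342 classical bits

342


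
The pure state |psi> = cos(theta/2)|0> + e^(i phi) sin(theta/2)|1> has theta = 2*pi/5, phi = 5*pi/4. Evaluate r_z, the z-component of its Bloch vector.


theta = 1.2566, phi = 3.9270
r_z = cos(theta) = 0.3090

0.3090


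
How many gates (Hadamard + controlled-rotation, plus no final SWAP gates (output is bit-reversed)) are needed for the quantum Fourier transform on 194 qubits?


Hadamard gates: 194
Controlled rotations: n*(n-1)/2 = 194*193/2 = 18721
SWAP gates: 0 (omitted)
Total = 194 + 18721
= 18915

18915


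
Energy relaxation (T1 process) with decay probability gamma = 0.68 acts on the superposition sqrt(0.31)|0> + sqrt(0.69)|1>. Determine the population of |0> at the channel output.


For amplitude damping with parameter gamma on state sqrt(a)|0> + sqrt(b)|1>:
alpha^2 = 0.31, beta^2 = 0.69
P(|0>) = alpha^2 + gamma * beta^2
= 0.31 + 0.68 * 0.69
= 0.31 + 0.4692
= 0.7792

0.7792


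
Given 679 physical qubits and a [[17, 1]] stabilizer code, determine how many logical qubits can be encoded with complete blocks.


Each code block uses 17 physical qubits for 1 logical qubit(s).
Number of complete blocks = floor(679 / 17) = 39
Logical qubits = 39 * 1
= 39

39


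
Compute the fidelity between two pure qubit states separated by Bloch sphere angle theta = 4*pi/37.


For states separated by angle theta on Bloch sphere:
F = cos^2(theta/2)
theta = 4*pi/37 = 0.3396
theta/2 = 0.1698
cos(theta/2) = 0.9856
F = 0.9714

0.9714


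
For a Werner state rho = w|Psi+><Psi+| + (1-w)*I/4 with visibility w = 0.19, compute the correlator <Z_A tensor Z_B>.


|Psi+> = (|01> + |10>)/sqrt(2)
For the pure Bell state, <Z_A Z_B> = -1 (Bell-state Pauli correlator).
The maximally-mixed part I/4 has tr(I/4 * P tensor P) = 0 for any traceless Pauli P.
So <Z_A Z_B>_rho = w * (-1) + (1 - w) * 0
= 0.19 * (-1)
= -0.1900

-0.1900


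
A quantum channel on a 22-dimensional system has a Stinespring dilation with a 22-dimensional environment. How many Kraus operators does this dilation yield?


Tracing out the environment in an orthonormal basis {|i>_E} gives Kraus operators K_i = <i|_E U |0>_E.
Number of Kraus operators = dim(H_env) = d_env
= 22

22


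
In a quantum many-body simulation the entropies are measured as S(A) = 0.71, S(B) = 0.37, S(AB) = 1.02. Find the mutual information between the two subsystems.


I(A:B) = S(A) + S(B) - S(AB)
= 0.71 + 0.37 - 1.02
= 0.0600

0.0600


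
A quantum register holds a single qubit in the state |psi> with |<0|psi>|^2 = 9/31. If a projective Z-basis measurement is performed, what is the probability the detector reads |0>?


|alpha|^2 = 9/31 = 0.2903
|beta|^2 = 1 - 9/31 = 22/31 = 0.7097
P(|0>) = |alpha|^2 = 0.2903

0.2903


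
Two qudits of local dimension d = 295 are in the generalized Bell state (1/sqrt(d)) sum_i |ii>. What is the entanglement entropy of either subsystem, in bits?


For a maximally entangled state in d x d:
S = log2(d) = log2(295)
= 8.2046

8.2046


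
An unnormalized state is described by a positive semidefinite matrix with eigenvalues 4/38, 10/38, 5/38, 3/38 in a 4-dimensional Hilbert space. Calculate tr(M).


tr(M) = sum of eigenvalues
= 4/38 + 10/38 + 5/38 + 3/38
= 22/38
= 0.5789

0.5789


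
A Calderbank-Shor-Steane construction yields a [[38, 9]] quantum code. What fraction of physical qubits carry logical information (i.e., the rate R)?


Code rate R = k/n
= 9/38
= 0.2368

0.2368


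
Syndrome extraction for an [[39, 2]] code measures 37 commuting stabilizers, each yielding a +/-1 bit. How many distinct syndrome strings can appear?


Each stabilizer generator gives a binary (+1 or -1) measurement outcome.
With 37 independent generators:
Total syndromes = 2^37
= 137438953472

137438953472


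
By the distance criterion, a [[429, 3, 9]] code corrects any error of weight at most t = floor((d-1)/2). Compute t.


Code parameters: [[429, 3, 9]], distance d = 9.
Number of correctable errors = floor((d-1)/2)
= floor((9 - 1)/2)
= floor(8/2)
= 4

4


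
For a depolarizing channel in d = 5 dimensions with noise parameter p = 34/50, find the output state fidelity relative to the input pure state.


F = (1-p) + p/d
= (1 - 0.6800) + 0.6800/5
= 0.3200 + 0.1360
= 0.4560

0.4560


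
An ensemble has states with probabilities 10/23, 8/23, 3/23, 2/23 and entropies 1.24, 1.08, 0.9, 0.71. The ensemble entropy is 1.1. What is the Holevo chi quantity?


chi = S(rho) - sum_i p_i * S(rho_i)
Weighted entropy = 10/23 * 1.24 + 8/23 * 1.08 + 3/23 * 0.9 + 2/23 * 0.71
= 1.0939
chi = 1.1 - 1.0939
= 0.0061

0.0061


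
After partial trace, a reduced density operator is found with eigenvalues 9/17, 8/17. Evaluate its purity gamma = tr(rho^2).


tr(rho^2) = sum of eigenvalues squared
= (9/17)^2 + (8/17)^2
= (81 + 64) / 289
= 145/289
= 0.5017

0.5017


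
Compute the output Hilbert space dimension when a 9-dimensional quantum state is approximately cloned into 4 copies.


Output space = H^(tensor 4) where dim(H) = 9
dim = 9^4
= 81 (after 2 factors)
= 729 (after 3 factors)
= 6561 (after 4 factors)
= 6561

6561


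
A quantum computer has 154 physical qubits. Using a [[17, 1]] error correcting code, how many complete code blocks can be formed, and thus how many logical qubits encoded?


Each code block uses 17 physical qubits for 1 logical qubit(s).
Number of complete blocks = floor(154 / 17) = 9
Logical qubits = 9 * 1
= 9

9


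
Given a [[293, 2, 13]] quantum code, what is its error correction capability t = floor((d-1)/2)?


Code parameters: [[293, 2, 13]], distance d = 13.
Number of correctable errors = floor((d-1)/2)
= floor((13 - 1)/2)
= floor(12/2)
= 6

6


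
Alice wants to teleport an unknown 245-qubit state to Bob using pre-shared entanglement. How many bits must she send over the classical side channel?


Quantum teleportation requires 2 classical bits per qubit teleported.
245 qubit(s) -> 2 * 245 = 490 classical bits

490


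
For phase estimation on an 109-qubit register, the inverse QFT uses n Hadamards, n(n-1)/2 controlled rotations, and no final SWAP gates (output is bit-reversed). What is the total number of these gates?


Hadamard gates: 109
Controlled rotations: n*(n-1)/2 = 109*108/2 = 5886
SWAP gates: 0 (omitted)
Total = 109 + 5886
= 5995

5995


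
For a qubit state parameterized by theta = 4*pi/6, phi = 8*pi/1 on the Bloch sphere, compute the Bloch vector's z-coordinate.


theta = 2.0944, phi = 25.1327
r_z = cos(theta) = -0.5000

-0.5000


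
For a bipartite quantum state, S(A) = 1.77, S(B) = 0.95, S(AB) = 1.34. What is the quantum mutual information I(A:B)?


I(A:B) = S(A) + S(B) - S(AB)
= 1.77 + 0.95 - 1.34
= 1.3800

1.3800


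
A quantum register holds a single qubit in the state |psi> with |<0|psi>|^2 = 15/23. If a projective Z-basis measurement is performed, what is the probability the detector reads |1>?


|alpha|^2 = 15/23 = 0.6522
|beta|^2 = 1 - 15/23 = 8/23 = 0.3478
P(|1>) = |beta|^2 = 0.3478

0.3478


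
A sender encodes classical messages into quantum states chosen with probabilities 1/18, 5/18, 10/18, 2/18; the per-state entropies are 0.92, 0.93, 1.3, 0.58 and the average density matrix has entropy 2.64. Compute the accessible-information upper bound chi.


chi = S(rho) - sum_i p_i * S(rho_i)
Weighted entropy = 1/18 * 0.92 + 5/18 * 0.93 + 10/18 * 1.3 + 2/18 * 0.58
= 1.0961
chi = 2.64 - 1.0961
= 1.5439

1.5439


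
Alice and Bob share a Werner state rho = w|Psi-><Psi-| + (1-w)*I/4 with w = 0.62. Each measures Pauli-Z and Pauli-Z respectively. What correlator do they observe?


|Psi-> = (|01> - |10>)/sqrt(2)
For the pure Bell state, <Z_A Z_B> = -1 (Bell-state Pauli correlator).
The maximally-mixed part I/4 has tr(I/4 * P tensor P) = 0 for any traceless Pauli P.
So <Z_A Z_B>_rho = w * (-1) + (1 - w) * 0
= 0.62 * (-1)
= -0.6200

-0.6200


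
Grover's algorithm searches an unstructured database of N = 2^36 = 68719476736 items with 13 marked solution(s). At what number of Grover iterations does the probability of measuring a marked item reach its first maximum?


After j Grover iterations the success probability is P(j) = sin^2((2j+1)*theta), where sin(theta) = sqrt(k/N).
N = 2^36 = 68719476736, k = 13
sin(theta) = sqrt(k/N) = 1.375408659e-05
theta = arcsin(sqrt(k/N)) = 1.375408659e-05 rad
P(j) reaches its first maximum when (2j+1)*theta is as close as possible to pi/2, i.e. j = round(pi/(4*theta) - 1/2).
pi/(4*theta) - 1/2 = 57102.3951
(For comparison, the common estimate pi/4 * sqrt(N/k) = 57102.8951; the exact maximiser is used here.)
Optimal iterations = 57102

57102


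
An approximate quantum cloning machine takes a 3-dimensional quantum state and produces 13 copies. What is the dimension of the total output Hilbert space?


Output space = H^(tensor 13) where dim(H) = 3
dim = 3^13
= 9 (after 2 factors)
= 27 (after 3 factors)
= 81 (after 4 factors)
= 243 (after 5 factors)
= 729 (after 6 factors)
= 2187 (after 7 factors)
= 6561 (after 8 factors)
= 19683 (after 9 factors)
= 59049 (after 10 factors)
= 177147 (after 11 factors)
= 531441 (after 12 factors)
= 1594323 (after 13 factors)
= 1594323

1594323


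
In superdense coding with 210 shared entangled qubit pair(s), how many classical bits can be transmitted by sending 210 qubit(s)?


Superdense coding allows 2 classical bits per shared entangled pair.
210 pair(s) -> 2 * 210 = 420 classical bits

420


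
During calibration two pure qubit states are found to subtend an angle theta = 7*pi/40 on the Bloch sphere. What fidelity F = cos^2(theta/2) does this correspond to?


For states separated by angle theta on Bloch sphere:
F = cos^2(theta/2)
theta = 7*pi/40 = 0.5498
theta/2 = 0.2749
cos(theta/2) = 0.9625
F = 0.9263

0.9263


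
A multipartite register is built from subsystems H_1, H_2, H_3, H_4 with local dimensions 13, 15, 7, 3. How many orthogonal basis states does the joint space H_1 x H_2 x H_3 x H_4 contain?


dim(H_1 x H_2 x H_3 x H_4) = 13 * 15 * 7 * 3
= 195 * 7 * 3
= 1365 * 3
= 4095

4095


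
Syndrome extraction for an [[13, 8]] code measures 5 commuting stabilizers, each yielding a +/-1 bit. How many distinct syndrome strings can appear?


Each stabilizer generator gives a binary (+1 or -1) measurement outcome.
With 5 independent generators:
Total syndromes = 2^5
= 32

32


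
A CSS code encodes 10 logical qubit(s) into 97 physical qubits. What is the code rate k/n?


Code rate R = k/n
= 10/97
= 0.1031

0.1031


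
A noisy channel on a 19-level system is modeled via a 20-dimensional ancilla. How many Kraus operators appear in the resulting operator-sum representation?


Tracing out the environment in an orthonormal basis {|i>_E} gives Kraus operators K_i = <i|_E U |0>_E.
Number of Kraus operators = dim(H_env) = d_env
= 20

20


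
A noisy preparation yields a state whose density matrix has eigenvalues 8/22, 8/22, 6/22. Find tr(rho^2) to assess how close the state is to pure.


tr(rho^2) = sum of eigenvalues squared
= (8/22)^2 + (8/22)^2 + (6/22)^2
= (64 + 64 + 36) / 484
= 164/484
= 0.3388

0.3388


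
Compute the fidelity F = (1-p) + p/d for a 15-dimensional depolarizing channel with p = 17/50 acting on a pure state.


F = (1-p) + p/d
= (1 - 0.3400) + 0.3400/15
= 0.6600 + 0.0227
= 0.6827

0.6827


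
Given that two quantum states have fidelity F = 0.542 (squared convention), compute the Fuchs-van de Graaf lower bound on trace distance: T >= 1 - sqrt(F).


Fuchs-van de Graaf (squared-fidelity convention): 1 - sqrt(F) <= T <= sqrt(1 - F).
Lower bound: T >= 1 - sqrt(F)
sqrt(F) = sqrt(0.542) = 0.7362
T >= 1 - 0.7362
T >= 0.2638

0.2638


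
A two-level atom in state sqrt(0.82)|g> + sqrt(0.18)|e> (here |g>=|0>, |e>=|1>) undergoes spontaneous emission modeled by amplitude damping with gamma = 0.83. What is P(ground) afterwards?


For amplitude damping with parameter gamma on state sqrt(a)|0> + sqrt(b)|1>:
alpha^2 = 0.82, beta^2 = 0.18
P(|0>) = alpha^2 + gamma * beta^2
= 0.82 + 0.83 * 0.18
= 0.82 + 0.1494
= 0.9694

0.9694


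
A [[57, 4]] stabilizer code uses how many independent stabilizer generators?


For an [[n,k]] stabilizer code:
Number of stabilizer generators = n - k
= 57 - 4
= 53

53


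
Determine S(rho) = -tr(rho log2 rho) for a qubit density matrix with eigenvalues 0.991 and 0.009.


S = -p*log2(p) - (1-p)*log2(1-p)
p = 0.9910, 1-p = 0.0090
= -0.9910 * log2(0.9910) - 0.0090 * log2(0.0090)
= -(-0.0129) - (-0.0612)
= 0.0741

0.0741


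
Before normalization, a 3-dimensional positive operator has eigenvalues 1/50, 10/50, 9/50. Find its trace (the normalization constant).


tr(M) = sum of eigenvalues
= 1/50 + 10/50 + 9/50
= 20/50
= 0.4000

0.4000


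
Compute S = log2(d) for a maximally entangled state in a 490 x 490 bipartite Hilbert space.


For a maximally entangled state in d x d:
S = log2(d) = log2(490)
= 8.9366

8.9366


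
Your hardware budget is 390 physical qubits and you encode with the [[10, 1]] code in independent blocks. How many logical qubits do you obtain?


Each code block uses 10 physical qubits for 1 logical qubit(s).
Number of complete blocks = floor(390 / 10) = 39
Logical qubits = 39 * 1
= 39

39


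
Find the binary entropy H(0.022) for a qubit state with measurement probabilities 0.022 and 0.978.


S = -p*log2(p) - (1-p)*log2(1-p)
p = 0.0220, 1-p = 0.9780
= -0.0220 * log2(0.0220) - 0.9780 * log2(0.9780)
= -(-0.1211) - (-0.0314)
= 0.1525

0.1525


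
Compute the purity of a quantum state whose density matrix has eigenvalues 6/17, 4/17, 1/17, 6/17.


tr(rho^2) = sum of eigenvalues squared
= (6/17)^2 + (4/17)^2 + (1/17)^2 + (6/17)^2
= (36 + 16 + 1 + 36) / 289
= 89/289
= 0.3080

0.3080


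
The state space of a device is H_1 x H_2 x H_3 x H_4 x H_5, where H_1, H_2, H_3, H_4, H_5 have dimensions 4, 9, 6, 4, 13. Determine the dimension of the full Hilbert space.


dim(H_1 x H_2 x H_3 x H_4 x H_5) = 4 * 9 * 6 * 4 * 13
= 36 * 6 * 4 * 13
= 216 * 4 * 13
= 864 * 13
= 11232

11232


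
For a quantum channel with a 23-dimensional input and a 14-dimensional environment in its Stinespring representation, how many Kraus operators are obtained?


Tracing out the environment in an orthonormal basis {|i>_E} gives Kraus operators K_i = <i|_E U |0>_E.
Number of Kraus operators = dim(H_env) = d_env
= 14

14


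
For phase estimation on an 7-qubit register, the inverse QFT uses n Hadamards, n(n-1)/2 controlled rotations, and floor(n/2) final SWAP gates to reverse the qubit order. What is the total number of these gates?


Hadamard gates: 7
Controlled rotations: n*(n-1)/2 = 7*6/2 = 21
SWAP gates: floor(n/2) = floor(7/2) = 3
Total = 7 + 21 + 3
= 31

31


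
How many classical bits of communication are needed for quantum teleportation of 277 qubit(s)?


Quantum teleportation requires 2 classical bits per qubit teleported.
277 qubit(s) -> 2 * 277 = 554 classical bits

554


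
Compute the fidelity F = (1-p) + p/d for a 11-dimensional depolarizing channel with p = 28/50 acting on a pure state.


F = (1-p) + p/d
= (1 - 0.5600) + 0.5600/11
= 0.4400 + 0.0509
= 0.4909

0.4909


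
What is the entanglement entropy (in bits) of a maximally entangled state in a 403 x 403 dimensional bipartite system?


For a maximally entangled state in d x d:
S = log2(d) = log2(403)
= 8.6546

8.6546


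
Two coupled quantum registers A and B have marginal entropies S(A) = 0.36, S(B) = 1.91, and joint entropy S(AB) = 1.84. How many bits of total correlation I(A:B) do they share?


I(A:B) = S(A) + S(B) - S(AB)
= 0.36 + 1.91 - 1.84
= 0.4300

0.4300


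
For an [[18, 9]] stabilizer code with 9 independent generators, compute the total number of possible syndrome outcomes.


Each stabilizer generator gives a binary (+1 or -1) measurement outcome.
With 9 independent generators:
Total syndromes = 2^9
= 512

512


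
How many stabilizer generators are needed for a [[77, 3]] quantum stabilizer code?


For an [[n,k]] stabilizer code:
Number of stabilizer generators = n - k
= 77 - 3
= 74

74


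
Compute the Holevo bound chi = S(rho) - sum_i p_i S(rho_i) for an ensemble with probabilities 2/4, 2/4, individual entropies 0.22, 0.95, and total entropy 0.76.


chi = S(rho) - sum_i p_i * S(rho_i)
Weighted entropy = 2/4 * 0.22 + 2/4 * 0.95
= 0.5850
chi = 0.76 - 0.5850
= 0.1750

0.1750


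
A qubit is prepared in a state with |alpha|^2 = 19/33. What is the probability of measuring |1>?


|alpha|^2 = 19/33 = 0.5758
|beta|^2 = 1 - 19/33 = 14/33 = 0.4242
P(|1>) = |beta|^2 = 0.4242

0.4242


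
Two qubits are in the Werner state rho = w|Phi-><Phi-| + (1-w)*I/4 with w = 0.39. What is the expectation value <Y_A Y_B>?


|Phi-> = (|00> - |11>)/sqrt(2)
For the pure Bell state, <Y_A Y_B> = +1 (Bell-state Pauli correlator).
The maximally-mixed part I/4 has tr(I/4 * P tensor P) = 0 for any traceless Pauli P.
So <Y_A Y_B>_rho = w * (+1) + (1 - w) * 0
= 0.39 * (+1)
= 0.3900

0.3900


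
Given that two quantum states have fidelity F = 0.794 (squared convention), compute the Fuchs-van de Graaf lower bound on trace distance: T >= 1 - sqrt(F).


Fuchs-van de Graaf (squared-fidelity convention): 1 - sqrt(F) <= T <= sqrt(1 - F).
Lower bound: T >= 1 - sqrt(F)
sqrt(F) = sqrt(0.794) = 0.8911
T >= 1 - 0.8911
T >= 0.1089

0.1089


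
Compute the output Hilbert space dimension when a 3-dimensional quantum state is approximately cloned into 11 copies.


Output space = H^(tensor 11) where dim(H) = 3
dim = 3^11
= 9 (after 2 factors)
= 27 (after 3 factors)
= 81 (after 4 factors)
= 243 (after 5 factors)
= 729 (after 6 factors)
= 2187 (after 7 factors)
= 6561 (after 8 factors)
= 19683 (after 9 factors)
= 59049 (after 10 factors)
= 177147 (after 11 factors)
= 177147

177147


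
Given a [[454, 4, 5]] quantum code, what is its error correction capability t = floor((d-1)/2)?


Code parameters: [[454, 4, 5]], distance d = 5.
Number of correctable errors = floor((d-1)/2)
= floor((5 - 1)/2)
= floor(4/2)
= 2

2


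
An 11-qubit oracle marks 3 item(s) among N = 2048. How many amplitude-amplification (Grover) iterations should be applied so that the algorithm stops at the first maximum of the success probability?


After j Grover iterations the success probability is P(j) = sin^2((2j+1)*theta), where sin(theta) = sqrt(k/N).
N = 2^11 = 2048, k = 3
sin(theta) = sqrt(k/N) = 0.03827327723
theta = arcsin(sqrt(k/N)) = 0.03828262746 rad
P(j) reaches its first maximum when (2j+1)*theta is as close as possible to pi/2, i.e. j = round(pi/(4*theta) - 1/2).
pi/(4*theta) - 1/2 = 20.0158
(For comparison, the common estimate pi/4 * sqrt(N/k) = 20.5208; the exact maximiser is used here.)
Optimal iterations = 20

20


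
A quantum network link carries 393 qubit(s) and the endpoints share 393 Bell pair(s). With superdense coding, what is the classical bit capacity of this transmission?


Superdense coding allows 2 classical bits per shared entangled pair.
393 pair(s) -> 2 * 393 = 786 classical bits

786


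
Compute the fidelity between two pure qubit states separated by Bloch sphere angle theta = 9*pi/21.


For states separated by angle theta on Bloch sphere:
F = cos^2(theta/2)
theta = 9*pi/21 = 1.3464
theta/2 = 0.6732
cos(theta/2) = 0.7818
F = 0.6113

0.6113


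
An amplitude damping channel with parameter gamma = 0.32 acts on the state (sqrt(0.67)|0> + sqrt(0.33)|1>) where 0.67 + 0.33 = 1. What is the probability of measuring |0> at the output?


For amplitude damping with parameter gamma on state sqrt(a)|0> + sqrt(b)|1>:
alpha^2 = 0.67, beta^2 = 0.33
P(|0>) = alpha^2 + gamma * beta^2
= 0.67 + 0.32 * 0.33
= 0.67 + 0.1056
= 0.7756

0.7756


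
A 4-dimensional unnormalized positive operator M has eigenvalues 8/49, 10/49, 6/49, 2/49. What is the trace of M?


tr(M) = sum of eigenvalues
= 8/49 + 10/49 + 6/49 + 2/49
= 26/49
= 0.5306

0.5306


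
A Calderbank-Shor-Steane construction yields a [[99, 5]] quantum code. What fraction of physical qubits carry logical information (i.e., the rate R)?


Code rate R = k/n
= 5/99
= 0.0505

0.0505


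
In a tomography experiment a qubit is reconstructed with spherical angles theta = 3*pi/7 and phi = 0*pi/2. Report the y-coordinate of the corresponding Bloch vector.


theta = 1.3464, phi = 0.0000
r_y = sin(theta)*sin(phi) = 0.9749 * 0.0000
r_y = 0.0000

0.0000


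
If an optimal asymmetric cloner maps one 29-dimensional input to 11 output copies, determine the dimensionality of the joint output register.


Output space = H^(tensor 11) where dim(H) = 29
dim = 29^11
= 841 (after 2 factors)
= 24389 (after 3 factors)
= 707281 (after 4 factors)
= 20511149 (after 5 factors)
= 594823321 (after 6 factors)
= 17249876309 (after 7 factors)
= 500246412961 (after 8 factors)
= 14507145975869 (after 9 factors)
= 420707233300201 (after 10 factors)
= 12200509765705829 (after 11 factors)
= 12200509765705829

12200509765705829


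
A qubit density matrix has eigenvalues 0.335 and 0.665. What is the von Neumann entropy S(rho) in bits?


S = -p*log2(p) - (1-p)*log2(1-p)
p = 0.3350, 1-p = 0.6650
= -0.3350 * log2(0.3350) - 0.6650 * log2(0.6650)
= -(-0.5286) - (-0.3914)
= 0.9200

0.9200


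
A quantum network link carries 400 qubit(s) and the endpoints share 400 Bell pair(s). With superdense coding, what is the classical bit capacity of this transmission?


Superdense coding allows 2 classical bits per shared entangled pair.
400 pair(s) -> 2 * 400 = 800 classical bits

800


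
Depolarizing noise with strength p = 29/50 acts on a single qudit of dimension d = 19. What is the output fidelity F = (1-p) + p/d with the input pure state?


F = (1-p) + p/d
= (1 - 0.5800) + 0.5800/19
= 0.4200 + 0.0305
= 0.4505

0.4505


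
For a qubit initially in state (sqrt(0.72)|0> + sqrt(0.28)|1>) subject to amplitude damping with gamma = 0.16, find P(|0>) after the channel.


For amplitude damping with parameter gamma on state sqrt(a)|0> + sqrt(b)|1>:
alpha^2 = 0.72, beta^2 = 0.28
P(|0>) = alpha^2 + gamma * beta^2
= 0.72 + 0.16 * 0.28
= 0.72 + 0.0448
= 0.7648

0.7648


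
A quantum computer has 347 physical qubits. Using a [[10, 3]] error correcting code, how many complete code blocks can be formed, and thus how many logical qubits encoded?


Each code block uses 10 physical qubits for 3 logical qubit(s).
Number of complete blocks = floor(347 / 10) = 34
Logical qubits = 34 * 3
= 102

102


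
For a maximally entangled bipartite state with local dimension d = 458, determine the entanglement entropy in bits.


For a maximally entangled state in d x d:
S = log2(d) = log2(458)
= 8.8392

8.8392


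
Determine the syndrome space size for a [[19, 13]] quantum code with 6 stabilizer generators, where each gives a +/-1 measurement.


Each stabilizer generator gives a binary (+1 or -1) measurement outcome.
With 6 independent generators:
Total syndromes = 2^6
= 64

64


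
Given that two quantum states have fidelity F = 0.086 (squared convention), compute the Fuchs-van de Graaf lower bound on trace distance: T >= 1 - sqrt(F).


Fuchs-van de Graaf (squared-fidelity convention): 1 - sqrt(F) <= T <= sqrt(1 - F).
Lower bound: T >= 1 - sqrt(F)
sqrt(F) = sqrt(0.086) = 0.2933
T >= 1 - 0.2933
T >= 0.7067

0.7067


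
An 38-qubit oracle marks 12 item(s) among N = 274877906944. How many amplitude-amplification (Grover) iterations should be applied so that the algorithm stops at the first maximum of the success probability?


After j Grover iterations the success probability is P(j) = sin^2((2j+1)*theta), where sin(theta) = sqrt(k/N).
N = 2^38 = 274877906944, k = 12
sin(theta) = sqrt(k/N) = 6.60724948e-06
theta = arcsin(sqrt(k/N)) = 6.60724948e-06 rad
P(j) reaches its first maximum when (2j+1)*theta is as close as possible to pi/2, i.e. j = round(pi/(4*theta) - 1/2).
pi/(4*theta) - 1/2 = 118868.6551
(For comparison, the common estimate pi/4 * sqrt(N/k) = 118869.1551; the exact maximiser is used here.)
Optimal iterations = 118869

118869


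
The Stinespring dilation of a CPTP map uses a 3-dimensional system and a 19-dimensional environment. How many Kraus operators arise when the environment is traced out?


Tracing out the environment in an orthonormal basis {|i>_E} gives Kraus operators K_i = <i|_E U |0>_E.
Number of Kraus operators = dim(H_env) = d_env
= 19

19


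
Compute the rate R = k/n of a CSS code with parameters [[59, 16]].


Code rate R = k/n
= 16/59
= 0.2712

0.2712


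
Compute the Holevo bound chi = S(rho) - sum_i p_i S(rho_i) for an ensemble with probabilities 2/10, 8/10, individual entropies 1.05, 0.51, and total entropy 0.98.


chi = S(rho) - sum_i p_i * S(rho_i)
Weighted entropy = 2/10 * 1.05 + 8/10 * 0.51
= 0.6180
chi = 0.98 - 0.6180
= 0.3620

0.3620


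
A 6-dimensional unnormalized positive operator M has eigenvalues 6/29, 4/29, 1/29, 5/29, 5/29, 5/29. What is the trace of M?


tr(M) = sum of eigenvalues
= 6/29 + 4/29 + 1/29 + 5/29 + 5/29 + 5/29
= 26/29
= 0.8966

0.8966


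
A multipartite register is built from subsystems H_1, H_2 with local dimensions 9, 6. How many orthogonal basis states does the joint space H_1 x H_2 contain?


dim(H_1 x H_2) = 9 * 6
= 54

54


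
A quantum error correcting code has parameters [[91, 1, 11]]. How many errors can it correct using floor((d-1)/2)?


Code parameters: [[91, 1, 11]], distance d = 11.
Number of correctable errors = floor((d-1)/2)
= floor((11 - 1)/2)
= floor(10/2)
= 5

5


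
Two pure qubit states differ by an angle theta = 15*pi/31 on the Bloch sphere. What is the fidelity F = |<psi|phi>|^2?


For states separated by angle theta on Bloch sphere:
F = cos^2(theta/2)
theta = 15*pi/31 = 1.5201
theta/2 = 0.7601
cos(theta/2) = 0.7248
F = 0.5253

0.5253


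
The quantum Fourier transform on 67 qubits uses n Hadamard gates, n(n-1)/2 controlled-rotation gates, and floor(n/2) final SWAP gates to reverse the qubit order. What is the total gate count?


Hadamard gates: 67
Controlled rotations: n*(n-1)/2 = 67*66/2 = 2211
SWAP gates: floor(n/2) = floor(67/2) = 33
Total = 67 + 2211 + 33
= 2311

2311


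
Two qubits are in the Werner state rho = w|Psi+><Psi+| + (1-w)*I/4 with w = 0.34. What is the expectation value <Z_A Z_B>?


|Psi+> = (|01> + |10>)/sqrt(2)
For the pure Bell state, <Z_A Z_B> = -1 (Bell-state Pauli correlator).
The maximally-mixed part I/4 has tr(I/4 * P tensor P) = 0 for any traceless Pauli P.
So <Z_A Z_B>_rho = w * (-1) + (1 - w) * 0
= 0.34 * (-1)
= -0.3400

-0.3400


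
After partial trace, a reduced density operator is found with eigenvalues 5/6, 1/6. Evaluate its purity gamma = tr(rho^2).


tr(rho^2) = sum of eigenvalues squared
= (5/6)^2 + (1/6)^2
= (25 + 1) / 36
= 26/36
= 0.7222

0.7222


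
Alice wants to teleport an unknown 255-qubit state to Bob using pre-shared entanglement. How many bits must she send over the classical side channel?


Quantum teleportation requires 2 classical bits per qubit teleported.
255 qubit(s) -> 2 * 255 = 510 classical bits

510


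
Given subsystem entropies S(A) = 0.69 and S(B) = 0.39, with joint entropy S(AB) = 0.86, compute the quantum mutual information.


I(A:B) = S(A) + S(B) - S(AB)
= 0.69 + 0.39 - 0.86
= 0.2200

0.2200


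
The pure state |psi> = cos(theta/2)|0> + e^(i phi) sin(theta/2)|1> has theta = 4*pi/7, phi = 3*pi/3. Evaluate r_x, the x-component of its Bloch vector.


theta = 1.7952, phi = 3.1416
r_x = sin(theta)*cos(phi) = 0.9749 * -1.0000
r_x = -0.9749

-0.9749


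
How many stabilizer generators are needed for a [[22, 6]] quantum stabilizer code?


For an [[n,k]] stabilizer code:
Number of stabilizer generators = n - k
= 22 - 6
= 16

16


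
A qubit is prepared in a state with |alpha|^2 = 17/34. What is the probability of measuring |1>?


|alpha|^2 = 17/34 = 0.5000
|beta|^2 = 1 - 17/34 = 17/34 = 0.5000
P(|1>) = |beta|^2 = 0.5000

0.5000


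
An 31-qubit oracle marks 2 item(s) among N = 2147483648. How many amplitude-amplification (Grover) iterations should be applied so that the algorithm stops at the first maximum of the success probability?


After j Grover iterations the success probability is P(j) = sin^2((2j+1)*theta), where sin(theta) = sqrt(k/N).
N = 2^31 = 2147483648, k = 2
sin(theta) = sqrt(k/N) = 3.051757812e-05
theta = arcsin(sqrt(k/N)) = 3.051757813e-05 rad
P(j) reaches its first maximum when (2j+1)*theta is as close as possible to pi/2, i.e. j = round(pi/(4*theta) - 1/2).
pi/(4*theta) - 1/2 = 25735.4270
(For comparison, the common estimate pi/4 * sqrt(N/k) = 25735.9270; the exact maximiser is used here.)
Optimal iterations = 25735

25735


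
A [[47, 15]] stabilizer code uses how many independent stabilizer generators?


For an [[n,k]] stabilizer code:
Number of stabilizer generators = n - k
= 47 - 15
= 32

32


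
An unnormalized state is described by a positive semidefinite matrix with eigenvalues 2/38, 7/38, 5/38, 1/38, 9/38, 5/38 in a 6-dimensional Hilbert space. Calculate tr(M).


tr(M) = sum of eigenvalues
= 2/38 + 7/38 + 5/38 + 1/38 + 9/38 + 5/38
= 29/38
= 0.7632

0.7632


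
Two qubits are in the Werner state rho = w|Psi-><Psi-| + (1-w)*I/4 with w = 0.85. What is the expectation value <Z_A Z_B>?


|Psi-> = (|01> - |10>)/sqrt(2)
For the pure Bell state, <Z_A Z_B> = -1 (Bell-state Pauli correlator).
The maximally-mixed part I/4 has tr(I/4 * P tensor P) = 0 for any traceless Pauli P.
So <Z_A Z_B>_rho = w * (-1) + (1 - w) * 0
= 0.85 * (-1)
= -0.8500

-0.8500


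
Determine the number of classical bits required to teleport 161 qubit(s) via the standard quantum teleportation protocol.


Quantum teleportation requires 2 classical bits per qubit teleported.
161 qubit(s) -> 2 * 161 = 322 classical bits

322


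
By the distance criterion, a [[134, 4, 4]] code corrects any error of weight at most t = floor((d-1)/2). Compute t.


Code parameters: [[134, 4, 4]], distance d = 4.
Number of correctable errors = floor((d-1)/2)
= floor((4 - 1)/2)
= floor(3/2)
= 1

1


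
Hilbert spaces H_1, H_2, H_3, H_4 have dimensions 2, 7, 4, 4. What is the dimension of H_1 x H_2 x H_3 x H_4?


dim(H_1 x H_2 x H_3 x H_4) = 2 * 7 * 4 * 4
= 14 * 4 * 4
= 56 * 4
= 224

224


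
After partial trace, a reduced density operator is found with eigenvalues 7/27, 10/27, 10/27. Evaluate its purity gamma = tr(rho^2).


tr(rho^2) = sum of eigenvalues squared
= (7/27)^2 + (10/27)^2 + (10/27)^2
= (49 + 100 + 100) / 729
= 249/729
= 0.3416

0.3416


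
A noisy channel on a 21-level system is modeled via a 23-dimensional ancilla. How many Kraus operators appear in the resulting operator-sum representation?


Tracing out the environment in an orthonormal basis {|i>_E} gives Kraus operators K_i = <i|_E U |0>_E.
Number of Kraus operators = dim(H_env) = d_env
= 23

23


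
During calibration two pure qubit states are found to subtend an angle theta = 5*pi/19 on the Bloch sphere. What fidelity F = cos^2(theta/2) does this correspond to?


For states separated by angle theta on Bloch sphere:
F = cos^2(theta/2)
theta = 5*pi/19 = 0.8267
theta/2 = 0.4134
cos(theta/2) = 0.9158
F = 0.8386

0.8386


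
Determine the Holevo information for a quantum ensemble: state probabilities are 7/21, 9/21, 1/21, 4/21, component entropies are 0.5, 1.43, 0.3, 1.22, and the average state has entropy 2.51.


chi = S(rho) - sum_i p_i * S(rho_i)
Weighted entropy = 7/21 * 0.5 + 9/21 * 1.43 + 1/21 * 0.3 + 4/21 * 1.22
= 1.0262
chi = 2.51 - 1.0262
= 1.4838

1.4838


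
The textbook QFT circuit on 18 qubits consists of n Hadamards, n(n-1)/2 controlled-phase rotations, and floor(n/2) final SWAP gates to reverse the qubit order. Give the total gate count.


Hadamard gates: 18
Controlled rotations: n*(n-1)/2 = 18*17/2 = 153
SWAP gates: floor(n/2) = floor(18/2) = 9
Total = 18 + 153 + 9
= 180

180
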